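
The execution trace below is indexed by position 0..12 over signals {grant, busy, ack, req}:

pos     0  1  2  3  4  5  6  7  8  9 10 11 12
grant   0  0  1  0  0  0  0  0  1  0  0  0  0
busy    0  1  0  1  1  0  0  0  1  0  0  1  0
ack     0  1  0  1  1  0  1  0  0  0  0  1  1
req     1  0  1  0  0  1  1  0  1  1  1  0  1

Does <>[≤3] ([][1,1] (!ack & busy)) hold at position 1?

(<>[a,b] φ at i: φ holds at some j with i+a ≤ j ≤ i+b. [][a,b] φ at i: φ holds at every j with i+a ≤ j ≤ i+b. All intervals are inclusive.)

Check [][1,1] (!ack & busy) at each j in [1,4]:
  j=1: fails at 2
  j=2: fails at 3
  j=3: fails at 4
  j=4: fails at 5
No position in the window satisfies it → formula fails.

No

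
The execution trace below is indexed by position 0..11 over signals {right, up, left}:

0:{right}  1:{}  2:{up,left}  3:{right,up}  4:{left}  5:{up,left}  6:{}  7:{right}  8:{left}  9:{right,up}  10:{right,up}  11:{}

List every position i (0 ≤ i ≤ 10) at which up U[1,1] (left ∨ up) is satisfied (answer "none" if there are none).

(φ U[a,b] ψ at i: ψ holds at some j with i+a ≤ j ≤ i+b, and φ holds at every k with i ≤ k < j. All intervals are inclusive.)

2, 3, 9

Evaluate at each i in [0,10]:
  i=0: ✗ (no rhs in [1,1])
  i=1: ✗ (lhs fails at k=1 before rhs at j=2)
  i=2: ✓ (rhs at j=3; lhs holds on [2,2])
  i=3: ✓ (rhs at j=4; lhs holds on [3,3])
  i=4: ✗ (lhs fails at k=4 before rhs at j=5)
  i=5: ✗ (no rhs in [6,6])
  i=6: ✗ (no rhs in [7,7])
  i=7: ✗ (lhs fails at k=7 before rhs at j=8)
  i=8: ✗ (lhs fails at k=8 before rhs at j=9)
  i=9: ✓ (rhs at j=10; lhs holds on [9,9])
  i=10: ✗ (no rhs in [11,11])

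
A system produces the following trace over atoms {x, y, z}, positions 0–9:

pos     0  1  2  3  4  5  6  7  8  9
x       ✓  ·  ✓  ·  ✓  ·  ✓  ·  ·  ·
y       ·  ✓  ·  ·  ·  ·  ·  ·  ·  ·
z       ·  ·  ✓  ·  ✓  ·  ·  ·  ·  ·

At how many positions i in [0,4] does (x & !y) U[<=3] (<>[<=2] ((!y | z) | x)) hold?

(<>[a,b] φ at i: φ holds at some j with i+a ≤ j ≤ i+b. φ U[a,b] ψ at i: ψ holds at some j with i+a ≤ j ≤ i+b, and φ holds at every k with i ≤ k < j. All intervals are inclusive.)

5

Evaluate at each i in [0,4]:
  i=0: ✓ (rhs at j=0)
  i=1: ✓ (rhs at j=1)
  i=2: ✓ (rhs at j=2)
  i=3: ✓ (rhs at j=3)
  i=4: ✓ (rhs at j=4)
Positions where it holds: {0, 1, 2, 3, 4} → 5.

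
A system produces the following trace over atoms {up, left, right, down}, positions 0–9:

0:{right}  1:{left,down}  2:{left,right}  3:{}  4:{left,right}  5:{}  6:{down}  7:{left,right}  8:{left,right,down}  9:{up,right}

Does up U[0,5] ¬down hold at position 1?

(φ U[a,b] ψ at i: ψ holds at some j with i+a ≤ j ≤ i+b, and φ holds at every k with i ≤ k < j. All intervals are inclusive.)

Does not hold

Need some j in [1,6] with ¬down, and up at every k in [1,j-1].
  j=1: ¬down false.
  j=2: ¬down holds, but up fails at k=1 → not this j.
  j=3: ¬down holds, but up fails at k=1 → not this j.
  j=4: ¬down holds, but up fails at k=1 → not this j.
  j=5: ¬down holds, but up fails at k=1 → not this j.
  j=6: ¬down false.
No j in the window works → until fails.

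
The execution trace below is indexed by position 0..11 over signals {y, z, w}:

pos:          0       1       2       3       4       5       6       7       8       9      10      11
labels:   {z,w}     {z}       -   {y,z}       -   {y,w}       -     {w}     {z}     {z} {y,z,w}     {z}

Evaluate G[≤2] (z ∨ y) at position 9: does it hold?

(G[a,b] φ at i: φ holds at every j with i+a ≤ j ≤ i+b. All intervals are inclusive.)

Check (z ∨ y) at every j in [9,11]:
  j=9: true
  j=10: true
  j=11: true
All positions satisfy it → formula holds.

Yes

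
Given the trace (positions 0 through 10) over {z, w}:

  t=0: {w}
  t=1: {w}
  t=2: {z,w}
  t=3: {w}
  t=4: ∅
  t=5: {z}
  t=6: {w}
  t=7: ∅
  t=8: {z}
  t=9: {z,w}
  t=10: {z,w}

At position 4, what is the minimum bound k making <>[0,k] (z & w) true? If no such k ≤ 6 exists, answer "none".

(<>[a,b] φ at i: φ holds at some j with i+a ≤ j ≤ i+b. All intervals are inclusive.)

5

Scan j = 4,5,… for (z & w):
  j=4: fails
  j=5: fails
  j=6: fails
  j=7: fails
  j=8: fails
  j=9: holds
First hit at j=9, so smallest k = 9-4 = 5.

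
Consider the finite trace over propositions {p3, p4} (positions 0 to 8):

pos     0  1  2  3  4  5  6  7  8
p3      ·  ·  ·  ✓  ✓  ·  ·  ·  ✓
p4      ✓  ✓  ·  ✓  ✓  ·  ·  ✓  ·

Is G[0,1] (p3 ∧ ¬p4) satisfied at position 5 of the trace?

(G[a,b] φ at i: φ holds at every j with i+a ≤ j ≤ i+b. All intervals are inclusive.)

Does not hold

Check (p3 ∧ ¬p4) at every j in [5,6]:
  j=5: false
  j=6: false
Fails at j=5 → formula fails.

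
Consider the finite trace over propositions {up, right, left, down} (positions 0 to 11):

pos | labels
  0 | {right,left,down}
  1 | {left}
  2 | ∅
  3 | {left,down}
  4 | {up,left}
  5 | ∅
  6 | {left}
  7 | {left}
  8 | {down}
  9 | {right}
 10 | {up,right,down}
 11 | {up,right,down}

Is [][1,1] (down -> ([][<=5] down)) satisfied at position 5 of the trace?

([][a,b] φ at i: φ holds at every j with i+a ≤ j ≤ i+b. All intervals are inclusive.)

Holds

Check (down -> ([][<=5] down)) at every j in [6,6]:
  j=6: antecedent false → ✓
All positions satisfy it → formula holds.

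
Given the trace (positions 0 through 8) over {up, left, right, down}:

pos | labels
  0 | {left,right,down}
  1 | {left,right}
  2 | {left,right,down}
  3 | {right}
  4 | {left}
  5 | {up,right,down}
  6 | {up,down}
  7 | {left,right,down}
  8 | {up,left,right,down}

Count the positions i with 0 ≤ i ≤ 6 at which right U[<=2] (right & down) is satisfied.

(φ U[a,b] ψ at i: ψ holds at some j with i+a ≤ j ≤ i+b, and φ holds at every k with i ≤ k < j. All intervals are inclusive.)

4

Evaluate at each i in [0,6]:
  i=0: ✓ (rhs at j=0)
  i=1: ✓ (rhs at j=2; lhs holds on [1,1])
  i=2: ✓ (rhs at j=2)
  i=3: ✗ (lhs fails at k=4 before rhs at j=5)
  i=4: ✗ (lhs fails at k=4 before rhs at j=5)
  i=5: ✓ (rhs at j=5)
  i=6: ✗ (lhs fails at k=6 before rhs at j=7)
Positions where it holds: {0, 1, 2, 5} → 4.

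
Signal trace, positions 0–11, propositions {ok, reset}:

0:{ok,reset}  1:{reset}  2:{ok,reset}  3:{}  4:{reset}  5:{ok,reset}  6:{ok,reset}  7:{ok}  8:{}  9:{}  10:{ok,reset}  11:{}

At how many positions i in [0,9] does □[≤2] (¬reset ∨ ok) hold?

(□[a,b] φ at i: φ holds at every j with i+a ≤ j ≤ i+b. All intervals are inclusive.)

5

Evaluate at each i in [0,9]:
  i=0: ✗ (fails at j=1)
  i=1: ✗ (fails at j=1)
  i=2: ✗ (fails at j=4)
  i=3: ✗ (fails at j=4)
  i=4: ✗ (fails at j=4)
  i=5: ✓ (all of [5,7])
  i=6: ✓ (all of [6,8])
  i=7: ✓ (all of [7,9])
  i=8: ✓ (all of [8,10])
  i=9: ✓ (all of [9,11])
Positions where it holds: {5, 6, 7, 8, 9} → 5.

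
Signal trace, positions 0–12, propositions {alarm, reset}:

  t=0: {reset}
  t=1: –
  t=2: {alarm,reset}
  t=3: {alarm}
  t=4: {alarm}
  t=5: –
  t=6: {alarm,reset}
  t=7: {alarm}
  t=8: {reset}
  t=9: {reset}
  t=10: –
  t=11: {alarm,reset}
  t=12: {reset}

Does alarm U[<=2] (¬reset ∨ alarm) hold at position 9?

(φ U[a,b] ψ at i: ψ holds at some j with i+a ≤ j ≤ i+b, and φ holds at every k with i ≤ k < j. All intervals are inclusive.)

Need some j in [9,11] with (¬reset ∨ alarm), and alarm at every k in [9,j-1].
  j=9: (¬reset ∨ alarm) false.
  j=10: (¬reset ∨ alarm) holds, but alarm fails at k=9 → not this j.
  j=11: (¬reset ∨ alarm) holds, but alarm fails at k=9 → not this j.
No j in the window works → until fails.

Does not hold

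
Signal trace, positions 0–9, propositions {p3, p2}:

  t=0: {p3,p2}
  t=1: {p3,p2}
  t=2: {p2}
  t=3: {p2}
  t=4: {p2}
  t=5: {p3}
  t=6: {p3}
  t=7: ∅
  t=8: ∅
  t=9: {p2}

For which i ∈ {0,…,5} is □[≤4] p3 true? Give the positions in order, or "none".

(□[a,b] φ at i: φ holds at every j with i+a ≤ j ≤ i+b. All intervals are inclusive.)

none

Evaluate at each i in [0,5]:
  i=0: ✗ (fails at j=2)
  i=1: ✗ (fails at j=2)
  i=2: ✗ (fails at j=2)
  i=3: ✗ (fails at j=3)
  i=4: ✗ (fails at j=4)
  i=5: ✗ (fails at j=7)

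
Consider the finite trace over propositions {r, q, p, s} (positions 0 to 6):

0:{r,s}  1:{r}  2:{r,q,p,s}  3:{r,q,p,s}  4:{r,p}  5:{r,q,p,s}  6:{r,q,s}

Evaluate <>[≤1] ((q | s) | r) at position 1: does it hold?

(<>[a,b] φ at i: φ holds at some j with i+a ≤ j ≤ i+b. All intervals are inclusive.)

Check ((q | s) | r) at each j in [1,2]:
  j=1: true
  j=2: true
Found at j=1 → formula holds.

Yes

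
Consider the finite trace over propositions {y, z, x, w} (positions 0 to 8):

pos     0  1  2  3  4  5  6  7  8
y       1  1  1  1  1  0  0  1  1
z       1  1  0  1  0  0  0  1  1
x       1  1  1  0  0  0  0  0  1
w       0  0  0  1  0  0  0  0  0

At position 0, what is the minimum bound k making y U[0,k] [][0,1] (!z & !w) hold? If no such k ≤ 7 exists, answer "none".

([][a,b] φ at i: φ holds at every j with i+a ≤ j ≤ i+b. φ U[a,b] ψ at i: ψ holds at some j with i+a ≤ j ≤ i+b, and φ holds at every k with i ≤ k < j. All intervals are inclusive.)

Need earliest j ≥ 0 with [][0,1] (!z & !w), and y at every k in [0,j-1].
  j=0: rhs fails.
  j=1: rhs fails.
  j=2: rhs fails.
  j=3: rhs fails.
  j=4: rhs holds; lhs holds on [0,3]. k = 4.

4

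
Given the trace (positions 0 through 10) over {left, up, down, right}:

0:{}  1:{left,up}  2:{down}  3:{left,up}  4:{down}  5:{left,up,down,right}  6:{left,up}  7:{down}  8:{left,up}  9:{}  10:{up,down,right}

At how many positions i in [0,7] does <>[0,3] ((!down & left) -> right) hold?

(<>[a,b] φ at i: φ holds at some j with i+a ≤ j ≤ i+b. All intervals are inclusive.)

8

Evaluate at each i in [0,7]:
  i=0: ✓ (witness j=0)
  i=1: ✓ (witness j=2)
  i=2: ✓ (witness j=2)
  i=3: ✓ (witness j=4)
  i=4: ✓ (witness j=4)
  i=5: ✓ (witness j=5)
  i=6: ✓ (witness j=7)
  i=7: ✓ (witness j=7)
Positions where it holds: {0, 1, 2, 3, 4, 5, 6, 7} → 8.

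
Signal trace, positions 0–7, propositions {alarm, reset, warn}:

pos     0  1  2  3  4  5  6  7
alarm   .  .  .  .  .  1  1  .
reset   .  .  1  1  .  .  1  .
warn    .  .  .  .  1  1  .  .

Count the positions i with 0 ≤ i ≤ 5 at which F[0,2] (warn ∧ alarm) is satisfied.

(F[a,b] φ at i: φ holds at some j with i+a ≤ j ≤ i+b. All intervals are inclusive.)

Evaluate at each i in [0,5]:
  i=0: ✗ (none in [0,2])
  i=1: ✗ (none in [1,3])
  i=2: ✗ (none in [2,4])
  i=3: ✓ (witness j=5)
  i=4: ✓ (witness j=5)
  i=5: ✓ (witness j=5)
Positions where it holds: {3, 4, 5} → 3.

3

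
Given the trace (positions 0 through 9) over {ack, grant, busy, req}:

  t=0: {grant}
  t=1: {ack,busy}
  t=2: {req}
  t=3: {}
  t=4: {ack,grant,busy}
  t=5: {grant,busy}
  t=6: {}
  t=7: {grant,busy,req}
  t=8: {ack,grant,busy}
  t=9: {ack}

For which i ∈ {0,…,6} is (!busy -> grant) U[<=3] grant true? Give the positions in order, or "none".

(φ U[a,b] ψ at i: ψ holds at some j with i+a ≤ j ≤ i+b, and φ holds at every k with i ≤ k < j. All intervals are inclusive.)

0, 4, 5

Evaluate at each i in [0,6]:
  i=0: ✓ (rhs at j=0)
  i=1: ✗ (lhs fails at k=2 before rhs at j=4)
  i=2: ✗ (lhs fails at k=2 before rhs at j=4)
  i=3: ✗ (lhs fails at k=3 before rhs at j=4)
  i=4: ✓ (rhs at j=4)
  i=5: ✓ (rhs at j=5)
  i=6: ✗ (lhs fails at k=6 before rhs at j=7)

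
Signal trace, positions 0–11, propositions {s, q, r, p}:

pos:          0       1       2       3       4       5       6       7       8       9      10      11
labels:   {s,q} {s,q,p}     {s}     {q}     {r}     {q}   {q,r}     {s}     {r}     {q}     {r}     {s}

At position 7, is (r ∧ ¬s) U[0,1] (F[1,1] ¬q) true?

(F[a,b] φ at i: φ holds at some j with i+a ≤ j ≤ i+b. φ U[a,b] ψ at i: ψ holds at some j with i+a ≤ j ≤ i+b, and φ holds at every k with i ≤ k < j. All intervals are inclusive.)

Need some j in [7,8] with F[1,1] ¬q, and (r ∧ ¬s) at every k in [7,j-1].
  j=7: F[1,1] ¬q holds; no prefix to check → satisfied.

True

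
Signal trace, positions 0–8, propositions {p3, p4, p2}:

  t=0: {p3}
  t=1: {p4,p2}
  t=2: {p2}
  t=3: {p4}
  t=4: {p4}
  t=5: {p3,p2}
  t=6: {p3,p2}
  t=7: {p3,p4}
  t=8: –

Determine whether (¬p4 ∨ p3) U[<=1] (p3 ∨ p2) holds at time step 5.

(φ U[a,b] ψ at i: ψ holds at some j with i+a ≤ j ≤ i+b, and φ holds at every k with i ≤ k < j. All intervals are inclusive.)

Holds

Need some j in [5,6] with (p3 ∨ p2), and (¬p4 ∨ p3) at every k in [5,j-1].
  j=5: (p3 ∨ p2) holds; no prefix to check → satisfied.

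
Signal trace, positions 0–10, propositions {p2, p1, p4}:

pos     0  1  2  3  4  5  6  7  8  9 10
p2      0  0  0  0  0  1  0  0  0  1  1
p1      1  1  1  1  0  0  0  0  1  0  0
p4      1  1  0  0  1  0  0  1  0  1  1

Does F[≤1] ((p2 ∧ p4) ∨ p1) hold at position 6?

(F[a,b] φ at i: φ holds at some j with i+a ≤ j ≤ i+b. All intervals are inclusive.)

No

Check ((p2 ∧ p4) ∨ p1) at each j in [6,7]:
  j=6: false
  j=7: false
No position in the window satisfies it → formula fails.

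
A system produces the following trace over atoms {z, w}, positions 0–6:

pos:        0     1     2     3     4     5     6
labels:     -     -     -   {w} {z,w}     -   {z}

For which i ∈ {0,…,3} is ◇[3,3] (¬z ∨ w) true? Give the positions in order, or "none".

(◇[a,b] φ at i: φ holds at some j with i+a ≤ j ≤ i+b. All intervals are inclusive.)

0, 1, 2

Evaluate at each i in [0,3]:
  i=0: ✓ (witness j=3)
  i=1: ✓ (witness j=4)
  i=2: ✓ (witness j=5)
  i=3: ✗ (none in [6,6])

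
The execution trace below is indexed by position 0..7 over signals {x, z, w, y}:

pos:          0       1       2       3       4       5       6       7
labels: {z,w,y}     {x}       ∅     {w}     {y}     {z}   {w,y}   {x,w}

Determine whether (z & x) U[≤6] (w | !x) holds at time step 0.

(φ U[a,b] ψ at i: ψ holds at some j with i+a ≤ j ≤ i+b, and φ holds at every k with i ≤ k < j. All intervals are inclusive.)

Need some j in [0,6] with (w | !x), and (z & x) at every k in [0,j-1].
  j=0: (w | !x) holds; no prefix to check → satisfied.

True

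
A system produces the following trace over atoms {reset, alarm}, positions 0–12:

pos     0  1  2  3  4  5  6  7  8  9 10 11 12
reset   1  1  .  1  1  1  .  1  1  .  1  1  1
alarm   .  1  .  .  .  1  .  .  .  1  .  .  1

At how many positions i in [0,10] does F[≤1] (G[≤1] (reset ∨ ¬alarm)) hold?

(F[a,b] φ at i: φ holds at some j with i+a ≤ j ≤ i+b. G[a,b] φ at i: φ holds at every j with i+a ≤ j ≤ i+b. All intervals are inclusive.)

10

Evaluate at each i in [0,10]:
  i=0: ✓ (witness j=0)
  i=1: ✓ (witness j=1)
  i=2: ✓ (witness j=2)
  i=3: ✓ (witness j=3)
  i=4: ✓ (witness j=4)
  i=5: ✓ (witness j=5)
  i=6: ✓ (witness j=6)
  i=7: ✓ (witness j=7)
  i=8: ✗ (none in [8,9])
  i=9: ✓ (witness j=10)
  i=10: ✓ (witness j=10)
Positions where it holds: {0, 1, 2, 3, 4, 5, 6, 7, 9, 10} → 10.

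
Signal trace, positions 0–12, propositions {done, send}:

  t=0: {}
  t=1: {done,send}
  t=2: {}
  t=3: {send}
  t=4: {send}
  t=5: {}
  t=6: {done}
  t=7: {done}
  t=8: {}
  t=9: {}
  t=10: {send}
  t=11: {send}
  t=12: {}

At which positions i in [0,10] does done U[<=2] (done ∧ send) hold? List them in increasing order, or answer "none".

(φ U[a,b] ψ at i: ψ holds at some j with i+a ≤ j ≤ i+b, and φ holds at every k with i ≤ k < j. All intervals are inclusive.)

Evaluate at each i in [0,10]:
  i=0: ✗ (lhs fails at k=0 before rhs at j=1)
  i=1: ✓ (rhs at j=1)
  i=2: ✗ (no rhs in [2,4])
  i=3: ✗ (no rhs in [3,5])
  i=4: ✗ (no rhs in [4,6])
  i=5: ✗ (no rhs in [5,7])
  i=6: ✗ (no rhs in [6,8])
  i=7: ✗ (no rhs in [7,9])
  i=8: ✗ (no rhs in [8,10])
  i=9: ✗ (no rhs in [9,11])
  i=10: ✗ (no rhs in [10,12])

1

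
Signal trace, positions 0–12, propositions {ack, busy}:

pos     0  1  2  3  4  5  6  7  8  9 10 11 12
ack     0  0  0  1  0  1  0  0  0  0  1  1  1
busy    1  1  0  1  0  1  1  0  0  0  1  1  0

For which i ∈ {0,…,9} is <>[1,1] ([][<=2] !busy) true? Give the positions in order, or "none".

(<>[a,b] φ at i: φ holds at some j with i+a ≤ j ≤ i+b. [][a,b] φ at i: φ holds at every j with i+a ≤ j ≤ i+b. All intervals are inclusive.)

6

Evaluate at each i in [0,9]:
  i=0: ✗ (none in [1,1])
  i=1: ✗ (none in [2,2])
  i=2: ✗ (none in [3,3])
  i=3: ✗ (none in [4,4])
  i=4: ✗ (none in [5,5])
  i=5: ✗ (none in [6,6])
  i=6: ✓ (witness j=7)
  i=7: ✗ (none in [8,8])
  i=8: ✗ (none in [9,9])
  i=9: ✗ (none in [10,10])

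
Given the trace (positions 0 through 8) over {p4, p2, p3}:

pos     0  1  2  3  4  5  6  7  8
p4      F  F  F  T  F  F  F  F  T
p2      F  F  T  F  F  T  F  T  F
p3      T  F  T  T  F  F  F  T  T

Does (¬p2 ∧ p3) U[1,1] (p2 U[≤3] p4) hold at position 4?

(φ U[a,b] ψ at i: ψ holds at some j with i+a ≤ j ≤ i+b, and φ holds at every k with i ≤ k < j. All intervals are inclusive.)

No

Need some j in [5,5] with (p2 U[≤3] p4), and (¬p2 ∧ p3) at every k in [4,j-1].
  j=5: (p2 U[≤3] p4) — fails.
No j in the window works → until fails.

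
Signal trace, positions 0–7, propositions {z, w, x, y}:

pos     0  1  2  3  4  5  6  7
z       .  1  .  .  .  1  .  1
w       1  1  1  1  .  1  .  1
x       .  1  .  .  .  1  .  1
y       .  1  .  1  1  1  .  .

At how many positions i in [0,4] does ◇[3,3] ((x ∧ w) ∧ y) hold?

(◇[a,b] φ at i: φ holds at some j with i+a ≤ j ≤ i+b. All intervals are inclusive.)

Evaluate at each i in [0,4]:
  i=0: ✗ (none in [3,3])
  i=1: ✗ (none in [4,4])
  i=2: ✓ (witness j=5)
  i=3: ✗ (none in [6,6])
  i=4: ✗ (none in [7,7])
Positions where it holds: {2} → 1.

1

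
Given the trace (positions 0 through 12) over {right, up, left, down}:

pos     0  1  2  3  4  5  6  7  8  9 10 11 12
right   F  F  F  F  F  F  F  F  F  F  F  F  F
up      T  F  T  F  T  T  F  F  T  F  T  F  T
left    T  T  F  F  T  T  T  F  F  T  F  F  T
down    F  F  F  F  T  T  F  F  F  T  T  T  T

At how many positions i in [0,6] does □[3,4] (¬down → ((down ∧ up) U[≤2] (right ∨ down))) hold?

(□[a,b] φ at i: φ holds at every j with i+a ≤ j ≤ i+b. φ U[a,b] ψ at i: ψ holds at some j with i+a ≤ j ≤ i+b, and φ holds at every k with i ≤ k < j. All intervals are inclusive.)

2

Evaluate at each i in [0,6]:
  i=0: ✗ (fails at j=3)
  i=1: ✓ (all of [4,5])
  i=2: ✗ (fails at j=6)
  i=3: ✗ (fails at j=6)
  i=4: ✗ (fails at j=7)
  i=5: ✗ (fails at j=8)
  i=6: ✓ (all of [9,10])
Positions where it holds: {1, 6} → 2.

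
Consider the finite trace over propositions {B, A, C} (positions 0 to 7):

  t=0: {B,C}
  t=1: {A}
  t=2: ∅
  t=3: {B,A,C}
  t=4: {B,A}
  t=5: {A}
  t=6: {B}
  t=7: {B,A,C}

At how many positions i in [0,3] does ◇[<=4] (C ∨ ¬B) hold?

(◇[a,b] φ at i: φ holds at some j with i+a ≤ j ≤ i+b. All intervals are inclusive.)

4

Evaluate at each i in [0,3]:
  i=0: ✓ (witness j=0)
  i=1: ✓ (witness j=1)
  i=2: ✓ (witness j=2)
  i=3: ✓ (witness j=3)
Positions where it holds: {0, 1, 2, 3} → 4.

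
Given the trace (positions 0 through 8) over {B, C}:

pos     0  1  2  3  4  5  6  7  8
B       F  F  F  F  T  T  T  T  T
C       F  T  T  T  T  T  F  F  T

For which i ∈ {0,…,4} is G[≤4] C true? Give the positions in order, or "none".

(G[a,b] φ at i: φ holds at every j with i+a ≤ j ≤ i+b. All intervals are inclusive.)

Evaluate at each i in [0,4]:
  i=0: ✗ (fails at j=0)
  i=1: ✓ (all of [1,5])
  i=2: ✗ (fails at j=6)
  i=3: ✗ (fails at j=6)
  i=4: ✗ (fails at j=6)

1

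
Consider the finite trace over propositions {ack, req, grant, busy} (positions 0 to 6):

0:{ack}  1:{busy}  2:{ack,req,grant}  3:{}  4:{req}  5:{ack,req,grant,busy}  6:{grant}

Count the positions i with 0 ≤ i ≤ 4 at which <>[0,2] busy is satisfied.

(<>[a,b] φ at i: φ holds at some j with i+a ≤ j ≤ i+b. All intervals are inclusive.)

4

Evaluate at each i in [0,4]:
  i=0: ✓ (witness j=1)
  i=1: ✓ (witness j=1)
  i=2: ✗ (none in [2,4])
  i=3: ✓ (witness j=5)
  i=4: ✓ (witness j=5)
Positions where it holds: {0, 1, 3, 4} → 4.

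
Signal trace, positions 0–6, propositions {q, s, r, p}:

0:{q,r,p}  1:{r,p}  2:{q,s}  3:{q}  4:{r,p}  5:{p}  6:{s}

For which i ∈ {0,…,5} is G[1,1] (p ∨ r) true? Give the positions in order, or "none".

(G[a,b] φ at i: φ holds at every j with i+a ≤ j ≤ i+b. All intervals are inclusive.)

0, 3, 4

Evaluate at each i in [0,5]:
  i=0: ✓ (all of [1,1])
  i=1: ✗ (fails at j=2)
  i=2: ✗ (fails at j=3)
  i=3: ✓ (all of [4,4])
  i=4: ✓ (all of [5,5])
  i=5: ✗ (fails at j=6)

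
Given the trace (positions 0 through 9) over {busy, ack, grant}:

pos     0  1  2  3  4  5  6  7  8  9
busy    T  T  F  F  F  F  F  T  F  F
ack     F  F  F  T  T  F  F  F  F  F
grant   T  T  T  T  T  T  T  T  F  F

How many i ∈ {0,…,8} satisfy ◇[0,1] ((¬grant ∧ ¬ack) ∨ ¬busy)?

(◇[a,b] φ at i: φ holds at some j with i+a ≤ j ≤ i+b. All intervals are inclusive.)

Evaluate at each i in [0,8]:
  i=0: ✗ (none in [0,1])
  i=1: ✓ (witness j=2)
  i=2: ✓ (witness j=2)
  i=3: ✓ (witness j=3)
  i=4: ✓ (witness j=4)
  i=5: ✓ (witness j=5)
  i=6: ✓ (witness j=6)
  i=7: ✓ (witness j=8)
  i=8: ✓ (witness j=8)
Positions where it holds: {1, 2, 3, 4, 5, 6, 7, 8} → 8.

8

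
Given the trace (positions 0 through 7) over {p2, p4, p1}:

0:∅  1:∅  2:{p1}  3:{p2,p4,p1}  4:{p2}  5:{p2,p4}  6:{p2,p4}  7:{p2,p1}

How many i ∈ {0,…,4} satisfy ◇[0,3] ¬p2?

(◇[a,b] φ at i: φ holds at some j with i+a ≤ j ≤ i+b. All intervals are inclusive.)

Evaluate at each i in [0,4]:
  i=0: ✓ (witness j=0)
  i=1: ✓ (witness j=1)
  i=2: ✓ (witness j=2)
  i=3: ✗ (none in [3,6])
  i=4: ✗ (none in [4,7])
Positions where it holds: {0, 1, 2} → 3.

3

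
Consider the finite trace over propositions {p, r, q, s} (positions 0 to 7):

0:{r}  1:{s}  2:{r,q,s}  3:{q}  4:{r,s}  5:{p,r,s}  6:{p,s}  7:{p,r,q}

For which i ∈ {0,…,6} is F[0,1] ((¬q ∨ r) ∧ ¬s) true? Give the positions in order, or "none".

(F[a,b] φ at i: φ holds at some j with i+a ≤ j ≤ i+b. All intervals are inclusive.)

Evaluate at each i in [0,6]:
  i=0: ✓ (witness j=0)
  i=1: ✗ (none in [1,2])
  i=2: ✗ (none in [2,3])
  i=3: ✗ (none in [3,4])
  i=4: ✗ (none in [4,5])
  i=5: ✗ (none in [5,6])
  i=6: ✓ (witness j=7)

0, 6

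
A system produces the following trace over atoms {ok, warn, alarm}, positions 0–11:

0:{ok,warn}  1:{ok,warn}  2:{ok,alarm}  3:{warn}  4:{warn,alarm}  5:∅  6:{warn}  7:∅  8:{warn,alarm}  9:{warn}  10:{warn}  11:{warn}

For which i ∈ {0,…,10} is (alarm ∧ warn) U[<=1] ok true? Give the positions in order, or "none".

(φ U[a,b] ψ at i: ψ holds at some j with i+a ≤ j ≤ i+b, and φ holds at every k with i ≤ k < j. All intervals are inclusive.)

0, 1, 2

Evaluate at each i in [0,10]:
  i=0: ✓ (rhs at j=0)
  i=1: ✓ (rhs at j=1)
  i=2: ✓ (rhs at j=2)
  i=3: ✗ (no rhs in [3,4])
  i=4: ✗ (no rhs in [4,5])
  i=5: ✗ (no rhs in [5,6])
  i=6: ✗ (no rhs in [6,7])
  i=7: ✗ (no rhs in [7,8])
  i=8: ✗ (no rhs in [8,9])
  i=9: ✗ (no rhs in [9,10])
  i=10: ✗ (no rhs in [10,11])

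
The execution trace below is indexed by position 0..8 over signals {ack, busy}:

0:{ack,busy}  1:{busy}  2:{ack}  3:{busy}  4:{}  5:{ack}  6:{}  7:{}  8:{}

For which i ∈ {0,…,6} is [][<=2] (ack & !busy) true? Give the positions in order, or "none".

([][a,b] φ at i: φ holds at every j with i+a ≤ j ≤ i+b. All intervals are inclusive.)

none

Evaluate at each i in [0,6]:
  i=0: ✗ (fails at j=0)
  i=1: ✗ (fails at j=1)
  i=2: ✗ (fails at j=3)
  i=3: ✗ (fails at j=3)
  i=4: ✗ (fails at j=4)
  i=5: ✗ (fails at j=6)
  i=6: ✗ (fails at j=6)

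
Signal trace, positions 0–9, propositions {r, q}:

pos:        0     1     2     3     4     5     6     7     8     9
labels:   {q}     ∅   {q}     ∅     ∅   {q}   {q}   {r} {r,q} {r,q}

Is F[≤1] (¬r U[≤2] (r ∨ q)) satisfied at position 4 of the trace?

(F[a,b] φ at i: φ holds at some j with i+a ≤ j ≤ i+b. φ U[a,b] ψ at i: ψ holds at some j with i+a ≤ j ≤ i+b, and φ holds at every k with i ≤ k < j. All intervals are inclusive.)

Holds

Check (¬r U[≤2] (r ∨ q)) at each j in [4,5]:
  j=4: holds
  j=5: holds
Found at j=4 → formula holds.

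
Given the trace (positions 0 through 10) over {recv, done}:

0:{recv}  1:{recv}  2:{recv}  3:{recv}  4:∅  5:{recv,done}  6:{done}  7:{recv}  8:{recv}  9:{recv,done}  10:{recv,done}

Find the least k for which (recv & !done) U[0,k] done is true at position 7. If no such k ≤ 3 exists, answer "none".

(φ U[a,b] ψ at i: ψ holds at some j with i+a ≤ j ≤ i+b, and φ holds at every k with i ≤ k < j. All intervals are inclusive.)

Need earliest j ≥ 7 with done, and (recv & !done) at every k in [7,j-1].
  j=7: rhs fails.
  j=8: rhs fails.
  j=9: rhs holds; lhs holds on [7,8]. k = 2.

2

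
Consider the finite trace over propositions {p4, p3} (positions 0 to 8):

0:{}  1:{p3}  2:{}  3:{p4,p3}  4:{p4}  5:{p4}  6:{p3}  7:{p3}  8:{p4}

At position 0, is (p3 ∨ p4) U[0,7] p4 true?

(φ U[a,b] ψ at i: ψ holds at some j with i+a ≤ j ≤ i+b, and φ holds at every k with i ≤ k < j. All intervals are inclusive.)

No

Need some j in [0,7] with p4, and (p3 ∨ p4) at every k in [0,j-1].
  j=0: p4 false.
  j=1: p4 false.
  j=2: p4 false.
  j=3: p4 holds, but (p3 ∨ p4) fails at k=0 → not this j.
  j=4: p4 holds, but (p3 ∨ p4) fails at k=0 → not this j.
  j=5: p4 holds, but (p3 ∨ p4) fails at k=0 → not this j.
  j=6: p4 false.
  j=7: p4 false.
No j in the window works → until fails.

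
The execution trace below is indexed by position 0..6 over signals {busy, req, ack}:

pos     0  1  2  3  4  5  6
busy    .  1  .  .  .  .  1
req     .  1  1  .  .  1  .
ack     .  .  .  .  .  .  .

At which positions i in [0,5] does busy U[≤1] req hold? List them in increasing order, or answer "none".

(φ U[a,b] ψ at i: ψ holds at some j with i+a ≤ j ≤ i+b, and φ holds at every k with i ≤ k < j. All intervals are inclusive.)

1, 2, 5

Evaluate at each i in [0,5]:
  i=0: ✗ (lhs fails at k=0 before rhs at j=1)
  i=1: ✓ (rhs at j=1)
  i=2: ✓ (rhs at j=2)
  i=3: ✗ (no rhs in [3,4])
  i=4: ✗ (lhs fails at k=4 before rhs at j=5)
  i=5: ✓ (rhs at j=5)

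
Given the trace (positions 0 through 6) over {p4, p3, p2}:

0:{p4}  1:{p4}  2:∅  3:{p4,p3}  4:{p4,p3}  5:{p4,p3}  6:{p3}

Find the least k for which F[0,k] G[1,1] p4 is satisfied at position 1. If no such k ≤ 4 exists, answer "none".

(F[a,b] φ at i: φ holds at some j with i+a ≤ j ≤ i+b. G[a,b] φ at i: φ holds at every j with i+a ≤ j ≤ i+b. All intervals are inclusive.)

1

Scan j = 1,2,… for G[1,1] p4:
  j=1: fails
  j=2: holds
First hit at j=2, so smallest k = 2-1 = 1.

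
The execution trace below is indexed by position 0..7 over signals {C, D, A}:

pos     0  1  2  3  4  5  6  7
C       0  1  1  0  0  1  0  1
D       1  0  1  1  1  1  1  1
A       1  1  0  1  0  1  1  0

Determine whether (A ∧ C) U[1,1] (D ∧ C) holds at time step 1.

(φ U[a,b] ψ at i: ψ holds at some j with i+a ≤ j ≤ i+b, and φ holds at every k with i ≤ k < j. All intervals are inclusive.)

Holds

Need some j in [2,2] with (D ∧ C), and (A ∧ C) at every k in [1,j-1].
  j=2: (D ∧ C) holds; (A ∧ C) holds at every k in [1,1] → satisfied.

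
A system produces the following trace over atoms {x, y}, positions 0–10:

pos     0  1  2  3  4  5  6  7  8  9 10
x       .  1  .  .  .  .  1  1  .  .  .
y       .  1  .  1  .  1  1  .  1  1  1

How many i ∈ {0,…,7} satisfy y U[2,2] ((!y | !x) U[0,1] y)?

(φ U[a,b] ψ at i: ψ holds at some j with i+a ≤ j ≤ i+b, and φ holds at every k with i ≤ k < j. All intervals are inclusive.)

Evaluate at each i in [0,7]:
  i=0: ✗ (lhs fails at k=0 before rhs at j=2)
  i=1: ✗ (lhs fails at k=2 before rhs at j=3)
  i=2: ✗ (lhs fails at k=2 before rhs at j=4)
  i=3: ✗ (lhs fails at k=4 before rhs at j=5)
  i=4: ✗ (lhs fails at k=4 before rhs at j=6)
  i=5: ✓ (rhs at j=7; lhs holds on [5,6])
  i=6: ✗ (lhs fails at k=7 before rhs at j=8)
  i=7: ✗ (lhs fails at k=7 before rhs at j=9)
Positions where it holds: {5} → 1.

1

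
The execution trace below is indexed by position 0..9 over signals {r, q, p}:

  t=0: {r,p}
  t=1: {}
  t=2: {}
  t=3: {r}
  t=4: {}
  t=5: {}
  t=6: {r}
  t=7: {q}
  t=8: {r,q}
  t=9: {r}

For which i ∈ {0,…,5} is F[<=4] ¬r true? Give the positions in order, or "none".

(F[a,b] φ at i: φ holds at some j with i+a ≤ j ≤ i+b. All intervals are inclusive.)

0, 1, 2, 3, 4, 5

Evaluate at each i in [0,5]:
  i=0: ✓ (witness j=1)
  i=1: ✓ (witness j=1)
  i=2: ✓ (witness j=2)
  i=3: ✓ (witness j=4)
  i=4: ✓ (witness j=4)
  i=5: ✓ (witness j=5)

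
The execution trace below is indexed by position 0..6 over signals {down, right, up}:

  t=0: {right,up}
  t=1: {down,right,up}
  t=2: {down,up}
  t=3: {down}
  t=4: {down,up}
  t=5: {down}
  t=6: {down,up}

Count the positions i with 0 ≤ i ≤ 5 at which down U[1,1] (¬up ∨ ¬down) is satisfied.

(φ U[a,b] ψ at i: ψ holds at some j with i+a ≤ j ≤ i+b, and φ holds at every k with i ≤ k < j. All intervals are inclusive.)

Evaluate at each i in [0,5]:
  i=0: ✗ (no rhs in [1,1])
  i=1: ✗ (no rhs in [2,2])
  i=2: ✓ (rhs at j=3; lhs holds on [2,2])
  i=3: ✗ (no rhs in [4,4])
  i=4: ✓ (rhs at j=5; lhs holds on [4,4])
  i=5: ✗ (no rhs in [6,6])
Positions where it holds: {2, 4} → 2.

2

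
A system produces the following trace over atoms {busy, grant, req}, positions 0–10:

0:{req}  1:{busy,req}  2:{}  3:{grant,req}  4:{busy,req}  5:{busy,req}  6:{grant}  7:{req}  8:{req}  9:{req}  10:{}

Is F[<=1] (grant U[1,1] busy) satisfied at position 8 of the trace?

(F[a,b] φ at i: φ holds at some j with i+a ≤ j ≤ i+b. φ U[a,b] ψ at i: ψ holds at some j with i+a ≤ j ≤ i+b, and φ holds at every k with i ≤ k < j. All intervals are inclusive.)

Does not hold

Check (grant U[1,1] busy) at each j in [8,9]:
  j=8: fails
  j=9: fails
No position in the window satisfies it → formula fails.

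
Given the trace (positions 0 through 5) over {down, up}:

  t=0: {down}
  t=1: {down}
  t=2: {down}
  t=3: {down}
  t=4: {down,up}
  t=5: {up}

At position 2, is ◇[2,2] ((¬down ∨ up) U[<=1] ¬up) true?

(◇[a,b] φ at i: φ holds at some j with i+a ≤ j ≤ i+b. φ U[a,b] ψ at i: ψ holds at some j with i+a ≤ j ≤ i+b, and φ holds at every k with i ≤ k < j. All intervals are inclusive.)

Check ((¬down ∨ up) U[<=1] ¬up) at each j in [4,4]:
  j=4: fails
No position in the window satisfies it → formula fails.

Does not hold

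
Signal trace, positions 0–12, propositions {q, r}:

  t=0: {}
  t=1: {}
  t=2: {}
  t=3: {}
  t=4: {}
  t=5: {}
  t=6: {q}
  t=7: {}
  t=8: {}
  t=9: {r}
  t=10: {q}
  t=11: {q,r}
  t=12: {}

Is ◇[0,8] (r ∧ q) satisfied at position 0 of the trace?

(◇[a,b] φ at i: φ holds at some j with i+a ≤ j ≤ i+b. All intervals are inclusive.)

Check (r ∧ q) at each j in [0,8]:
  j=0: false
  j=1: false
  j=2: false
  j=3: false
  j=4: false
  j=5: false
  j=6: false
  j=7: false
  j=8: false
No position in the window satisfies it → formula fails.

No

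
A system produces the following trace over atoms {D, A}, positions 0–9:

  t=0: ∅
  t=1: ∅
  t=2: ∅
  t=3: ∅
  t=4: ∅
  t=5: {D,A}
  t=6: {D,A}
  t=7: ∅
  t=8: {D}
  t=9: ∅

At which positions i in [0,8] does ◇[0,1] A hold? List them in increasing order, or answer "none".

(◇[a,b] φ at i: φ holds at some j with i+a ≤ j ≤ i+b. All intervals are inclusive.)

Evaluate at each i in [0,8]:
  i=0: ✗ (none in [0,1])
  i=1: ✗ (none in [1,2])
  i=2: ✗ (none in [2,3])
  i=3: ✗ (none in [3,4])
  i=4: ✓ (witness j=5)
  i=5: ✓ (witness j=5)
  i=6: ✓ (witness j=6)
  i=7: ✗ (none in [7,8])
  i=8: ✗ (none in [8,9])

4, 5, 6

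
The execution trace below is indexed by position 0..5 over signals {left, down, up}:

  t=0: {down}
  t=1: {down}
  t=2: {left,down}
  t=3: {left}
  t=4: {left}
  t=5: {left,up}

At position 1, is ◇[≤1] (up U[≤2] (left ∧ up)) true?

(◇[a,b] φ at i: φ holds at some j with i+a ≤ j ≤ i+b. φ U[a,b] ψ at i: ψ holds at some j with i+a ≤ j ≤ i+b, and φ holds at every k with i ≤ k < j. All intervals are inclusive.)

Check (up U[≤2] (left ∧ up)) at each j in [1,2]:
  j=1: fails
  j=2: fails
No position in the window satisfies it → formula fails.

False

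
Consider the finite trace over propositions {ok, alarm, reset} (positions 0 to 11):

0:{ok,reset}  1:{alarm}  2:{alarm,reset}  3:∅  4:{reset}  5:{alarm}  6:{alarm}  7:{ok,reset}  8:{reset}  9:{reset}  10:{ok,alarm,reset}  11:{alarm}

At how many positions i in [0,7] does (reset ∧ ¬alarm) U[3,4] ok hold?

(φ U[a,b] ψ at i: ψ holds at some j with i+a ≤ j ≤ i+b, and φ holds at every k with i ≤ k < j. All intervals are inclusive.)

Evaluate at each i in [0,7]:
  i=0: ✗ (no rhs in [3,4])
  i=1: ✗ (no rhs in [4,5])
  i=2: ✗ (no rhs in [5,6])
  i=3: ✗ (lhs fails at k=3 before rhs at j=7)
  i=4: ✗ (lhs fails at k=5 before rhs at j=7)
  i=5: ✗ (no rhs in [8,9])
  i=6: ✗ (lhs fails at k=6 before rhs at j=10)
  i=7: ✓ (rhs at j=10; lhs holds on [7,9])
Positions where it holds: {7} → 1.

1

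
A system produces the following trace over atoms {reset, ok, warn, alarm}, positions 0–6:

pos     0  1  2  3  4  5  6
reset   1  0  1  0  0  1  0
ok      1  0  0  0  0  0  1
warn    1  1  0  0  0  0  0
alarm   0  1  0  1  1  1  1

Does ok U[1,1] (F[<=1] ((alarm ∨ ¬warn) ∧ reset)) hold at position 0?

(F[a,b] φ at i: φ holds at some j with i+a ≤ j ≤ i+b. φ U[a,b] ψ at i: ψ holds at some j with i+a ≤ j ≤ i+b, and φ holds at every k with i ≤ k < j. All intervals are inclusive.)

Need some j in [1,1] with F[<=1] ((alarm ∨ ¬warn) ∧ reset), and ok at every k in [0,j-1].
  j=1: F[<=1] ((alarm ∨ ¬warn) ∧ reset) holds; ok holds at every k in [0,0] → satisfied.

True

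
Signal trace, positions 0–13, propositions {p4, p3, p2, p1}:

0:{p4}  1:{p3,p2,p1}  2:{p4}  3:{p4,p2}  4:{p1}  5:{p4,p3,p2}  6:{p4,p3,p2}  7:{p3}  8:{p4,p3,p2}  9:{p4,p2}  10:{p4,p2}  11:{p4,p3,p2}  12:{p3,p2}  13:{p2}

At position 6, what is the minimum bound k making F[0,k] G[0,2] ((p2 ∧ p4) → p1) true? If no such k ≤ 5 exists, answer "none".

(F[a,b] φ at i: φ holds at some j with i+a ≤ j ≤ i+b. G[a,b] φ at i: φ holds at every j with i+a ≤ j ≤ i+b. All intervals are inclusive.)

none

Scan j = 6,7,… for G[0,2] ((p2 ∧ p4) → p1):
  j=6: fails
  j=7: fails
  j=8: fails
  j=9: fails
  j=10: fails
  j=11: fails
No j in [6,11] satisfies it → none.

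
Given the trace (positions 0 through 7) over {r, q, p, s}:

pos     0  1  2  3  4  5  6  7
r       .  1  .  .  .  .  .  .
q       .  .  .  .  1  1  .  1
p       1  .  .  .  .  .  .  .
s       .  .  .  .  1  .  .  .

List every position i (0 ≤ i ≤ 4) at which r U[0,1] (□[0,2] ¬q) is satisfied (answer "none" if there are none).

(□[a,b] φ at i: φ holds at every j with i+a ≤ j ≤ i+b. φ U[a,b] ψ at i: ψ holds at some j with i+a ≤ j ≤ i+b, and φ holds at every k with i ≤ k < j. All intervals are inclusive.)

0, 1

Evaluate at each i in [0,4]:
  i=0: ✓ (rhs at j=0)
  i=1: ✓ (rhs at j=1)
  i=2: ✗ (no rhs in [2,3])
  i=3: ✗ (no rhs in [3,4])
  i=4: ✗ (no rhs in [4,5])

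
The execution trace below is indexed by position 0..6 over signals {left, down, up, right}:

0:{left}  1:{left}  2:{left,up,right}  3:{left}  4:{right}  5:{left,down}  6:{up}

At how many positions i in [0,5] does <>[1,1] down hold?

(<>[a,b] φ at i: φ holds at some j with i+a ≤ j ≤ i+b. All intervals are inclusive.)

Evaluate at each i in [0,5]:
  i=0: ✗ (none in [1,1])
  i=1: ✗ (none in [2,2])
  i=2: ✗ (none in [3,3])
  i=3: ✗ (none in [4,4])
  i=4: ✓ (witness j=5)
  i=5: ✗ (none in [6,6])
Positions where it holds: {4} → 1.

1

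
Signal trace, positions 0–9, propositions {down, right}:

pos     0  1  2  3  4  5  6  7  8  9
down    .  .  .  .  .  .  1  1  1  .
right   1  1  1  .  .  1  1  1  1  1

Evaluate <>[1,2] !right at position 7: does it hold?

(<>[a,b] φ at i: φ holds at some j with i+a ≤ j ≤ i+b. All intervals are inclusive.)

Check !right at each j in [8,9]:
  j=8: false
  j=9: false
No position in the window satisfies it → formula fails.

False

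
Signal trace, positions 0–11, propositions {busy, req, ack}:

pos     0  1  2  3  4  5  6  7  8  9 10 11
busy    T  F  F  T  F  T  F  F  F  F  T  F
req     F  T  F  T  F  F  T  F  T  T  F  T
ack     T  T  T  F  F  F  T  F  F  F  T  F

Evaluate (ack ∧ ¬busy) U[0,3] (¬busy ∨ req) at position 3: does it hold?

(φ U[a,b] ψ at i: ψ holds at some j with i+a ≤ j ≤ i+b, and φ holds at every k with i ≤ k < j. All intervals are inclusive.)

Need some j in [3,6] with (¬busy ∨ req), and (ack ∧ ¬busy) at every k in [3,j-1].
  j=3: (¬busy ∨ req) holds; no prefix to check → satisfied.

Yes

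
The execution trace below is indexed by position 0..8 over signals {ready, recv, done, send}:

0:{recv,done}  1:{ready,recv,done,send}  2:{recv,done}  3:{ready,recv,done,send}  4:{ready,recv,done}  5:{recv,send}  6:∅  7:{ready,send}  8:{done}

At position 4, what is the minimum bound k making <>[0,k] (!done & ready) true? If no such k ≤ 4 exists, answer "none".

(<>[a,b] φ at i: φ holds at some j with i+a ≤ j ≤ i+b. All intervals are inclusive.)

3

Scan j = 4,5,… for (!done & ready):
  j=4: fails
  j=5: fails
  j=6: fails
  j=7: holds
First hit at j=7, so smallest k = 7-4 = 3.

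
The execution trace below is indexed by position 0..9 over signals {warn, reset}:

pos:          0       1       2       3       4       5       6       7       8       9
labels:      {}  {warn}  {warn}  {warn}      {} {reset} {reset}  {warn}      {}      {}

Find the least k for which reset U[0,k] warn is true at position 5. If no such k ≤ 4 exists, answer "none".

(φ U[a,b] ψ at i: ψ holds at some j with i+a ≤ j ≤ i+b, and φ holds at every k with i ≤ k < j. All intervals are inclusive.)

2

Need earliest j ≥ 5 with warn, and reset at every k in [5,j-1].
  j=5: rhs fails.
  j=6: rhs fails.
  j=7: rhs holds; lhs holds on [5,6]. k = 2.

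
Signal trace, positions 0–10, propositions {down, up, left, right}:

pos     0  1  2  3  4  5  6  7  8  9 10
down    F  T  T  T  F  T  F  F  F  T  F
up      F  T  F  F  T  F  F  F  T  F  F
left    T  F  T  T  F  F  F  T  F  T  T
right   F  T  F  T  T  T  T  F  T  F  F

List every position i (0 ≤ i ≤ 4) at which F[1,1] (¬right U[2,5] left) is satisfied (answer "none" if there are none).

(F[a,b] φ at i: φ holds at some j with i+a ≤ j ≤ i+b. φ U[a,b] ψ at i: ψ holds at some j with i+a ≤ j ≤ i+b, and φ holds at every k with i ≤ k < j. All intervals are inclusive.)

Evaluate at each i in [0,4]:
  i=0: ✗ (none in [1,1])
  i=1: ✗ (none in [2,2])
  i=2: ✗ (none in [3,3])
  i=3: ✗ (none in [4,4])
  i=4: ✗ (none in [5,5])

none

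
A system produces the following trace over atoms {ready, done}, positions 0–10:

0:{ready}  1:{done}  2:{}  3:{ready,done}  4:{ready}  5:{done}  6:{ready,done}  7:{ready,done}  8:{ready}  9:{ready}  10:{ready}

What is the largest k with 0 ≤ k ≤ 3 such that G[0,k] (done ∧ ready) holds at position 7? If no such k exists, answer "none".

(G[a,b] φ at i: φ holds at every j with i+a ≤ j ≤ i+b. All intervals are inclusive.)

0

(done ∧ ready) must hold from j=7 onward; find where it first fails.
  j=7: holds
  j=8: fails
Holds on [7,7], so largest k = 0.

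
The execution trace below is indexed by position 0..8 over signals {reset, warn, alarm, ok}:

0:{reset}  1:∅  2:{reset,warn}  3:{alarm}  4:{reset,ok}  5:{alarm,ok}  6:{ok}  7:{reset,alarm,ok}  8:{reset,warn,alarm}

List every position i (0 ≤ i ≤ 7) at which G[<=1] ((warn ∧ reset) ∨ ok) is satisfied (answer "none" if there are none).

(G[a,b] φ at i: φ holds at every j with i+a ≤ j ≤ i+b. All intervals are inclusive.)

4, 5, 6, 7

Evaluate at each i in [0,7]:
  i=0: ✗ (fails at j=0)
  i=1: ✗ (fails at j=1)
  i=2: ✗ (fails at j=3)
  i=3: ✗ (fails at j=3)
  i=4: ✓ (all of [4,5])
  i=5: ✓ (all of [5,6])
  i=6: ✓ (all of [6,7])
  i=7: ✓ (all of [7,8])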